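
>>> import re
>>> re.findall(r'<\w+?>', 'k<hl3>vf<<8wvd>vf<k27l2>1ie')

Walking the string: at [1:6] → '<hl3>'; at [9:15] → '<8wvd>'; at [17:24] → '<k27l2>'.
Since nothing is captured, `findall` lists the 3 matched substrings directly.

['<hl3>', '<8wvd>', '<k27l2>']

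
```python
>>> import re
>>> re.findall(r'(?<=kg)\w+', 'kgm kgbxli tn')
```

['m', 'bxli']

The lookaround is zero-width — it requires the adjacent text to match without consuming it, so the asserted text isn't part of the match.
Since nothing is captured, `findall` lists the 2 matched substrings directly.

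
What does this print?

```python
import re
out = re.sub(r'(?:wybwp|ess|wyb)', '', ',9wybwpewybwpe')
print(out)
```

,9ee

The regex engine tests alternatives in the order written; an earlier branch that matches wins even if a later one would match more.
Every occurrence is swapped for ''.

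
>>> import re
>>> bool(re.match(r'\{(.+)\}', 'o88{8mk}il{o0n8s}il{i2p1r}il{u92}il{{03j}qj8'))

False

`match` is anchored at position 0; if the pattern doesn't fit there, it returns None.
Here position 0 doesn't satisfy it, so the call returns None, and `bool(None)` is False.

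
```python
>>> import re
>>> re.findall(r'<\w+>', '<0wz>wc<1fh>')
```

['<0wz>', '<1fh>']

Matches: at [0:5] → '<0wz>'; at [7:12] → '<1fh>'.
With no groups in the pattern, `findall` gives back each whole match — 2 here.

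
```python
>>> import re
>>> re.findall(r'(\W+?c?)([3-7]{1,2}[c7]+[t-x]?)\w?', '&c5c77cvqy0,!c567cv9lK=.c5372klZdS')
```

[('&c', '5c77cv'), (',!c', '567cv'), ('=.c', '537')]

This matches one or more of a non-word character (lazy), then optionally a literal 'c' (captured); then 1 to 2 of a character in [3-7], then one or more of one of [c7], then optionally a character in [t-x] (captured); then optionally a word character.
Matches: at [0:9] match '&c5c77cvq', groups = ('&c', '5c77cv'); at [11:20] match ',!c567cv9', groups = (',!c', '567cv'); at [22:29] match '=.c5372', groups = ('=.c', '537').
2 groups means each result is a tuple of 2 captured strings — 3 here.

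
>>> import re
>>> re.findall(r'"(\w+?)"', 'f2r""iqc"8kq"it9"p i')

['iqc', 'it9']

Scanning left to right: at [4:9] match '"iqc"', group 1 = 'iqc'; at [12:17] match '"it9"', group 1 = 'it9'.
With a single group, `findall` returns only what that group captured — 2 items.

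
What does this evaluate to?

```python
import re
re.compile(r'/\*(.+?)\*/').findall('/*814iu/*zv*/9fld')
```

Scanning left to right: at [0:13] match '/*814iu/*zv*/', group 1 = '814iu/*zv'.
Because there's exactly one group, `findall` drops the full match and keeps group 1 from the one hit.

['814iu/*zv']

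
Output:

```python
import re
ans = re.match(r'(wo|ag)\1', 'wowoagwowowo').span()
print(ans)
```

(0, 4)

`\1` is not a pattern — it's the concrete string captured by group 1, re-applied verbatim.
`match` is anchored at position 0; if the pattern doesn't fit there, it returns None.
The match spans [0:4] → 'wowo'.
Captured: group 1 = 'wo'.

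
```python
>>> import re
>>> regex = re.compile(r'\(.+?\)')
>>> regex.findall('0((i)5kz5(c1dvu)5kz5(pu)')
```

Lazy quantifiers expand one character at a time until the remainder of the pattern can match.
Scanning left to right: at [1:5] → '((i)'; at [9:16] → '(c1dvu)'; at [20:24] → '(pu)'.
No capturing groups, so `findall` returns the 3 full match strings.

['((i)', '(c1dvu)', '(pu)']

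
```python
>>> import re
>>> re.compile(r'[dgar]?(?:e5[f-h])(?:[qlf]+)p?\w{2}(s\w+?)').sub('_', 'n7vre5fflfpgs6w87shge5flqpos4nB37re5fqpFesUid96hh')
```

This matches optionally one of [dgar]; then the literal 'e5', then a character in [f-h] (non-capturing group); then one or more of one of [qlf] (non-capturing group); then optionally a literal 'p', then exactly 2 of a word character; then a literal 's', then one or more of a word character (lazy) (captured).
The `?` after the quantifier makes it lazy — it takes as little as possible before letting the rest of the pattern try.
Matches: at [3:14] → 're5fflfpgs6'; at [19:29] → 'ge5flqpos4'; at [33:43] → 're5fqpFesU'.
`sub` substitutes '_' at each match site.

'n7v_w87sh_nB37_id96hh'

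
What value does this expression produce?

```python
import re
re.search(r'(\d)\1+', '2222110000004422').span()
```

(0, 4)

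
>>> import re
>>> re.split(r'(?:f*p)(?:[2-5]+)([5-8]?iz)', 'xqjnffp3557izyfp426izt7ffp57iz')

['xqjn', '7iz', 'y', '6iz', 't7', '7iz', '']

This matches zero or more of the literal 'f', then a literal 'p' (non-capturing group); then one or more of a character in [2-5] (non-capturing group); then optionally a character in [5-8], then the literal 'iz' (captured).
Matches to split on: at [4:13] → 'ffp3557iz'; at [14:21] → 'fp426iz'; at [23:30] → 'ffp57iz'.
With a capturing group present, the delimiter's captured portion is kept in the result list.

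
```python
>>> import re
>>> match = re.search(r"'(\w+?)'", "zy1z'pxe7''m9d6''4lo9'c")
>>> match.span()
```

`re.search` scans for the first position where the pattern succeeds.
The match spans [4:10] → "'pxe7'".
Captured: group 1 = 'pxe7'.

(4, 10)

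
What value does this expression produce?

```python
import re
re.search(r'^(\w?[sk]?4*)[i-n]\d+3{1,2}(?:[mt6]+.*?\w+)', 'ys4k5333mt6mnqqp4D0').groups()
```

('ys4',)

This matches anchored at the start of the string; then optionally a word character, then optionally one of [sk], then zero or more of the literal '4' (captured); then a character in [i-n], then one or more of a digit, then 1 to 2 of a literal '3'; then one or more of one of [mt6], then zero or more of any character (lazy), then one or more of a word character (non-capturing group).
`re.search` scans for the first position where the pattern succeeds.
The match spans [0:19] → 'ys4k5333mt6mnqqp4D0'.
Captured: group 1 = 'ys4'.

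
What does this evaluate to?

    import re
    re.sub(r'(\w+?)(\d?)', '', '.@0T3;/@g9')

'.@;/@'

Pattern: one or more of a word character (lazy) (captured); then optionally a digit (captured).
Each match is replaced by ''.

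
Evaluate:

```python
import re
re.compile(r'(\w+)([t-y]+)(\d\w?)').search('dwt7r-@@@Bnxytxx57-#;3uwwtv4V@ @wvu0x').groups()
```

('dw', 't', '7r')

This matches one or more of a word character (captured); then one or more of a character in [t-y] (captured); then a digit, then optionally a word character (captured).
`search` walks the string left to right and returns the first match it finds.
The match spans [0:5] → 'dwt7r'.
Captured: group 1 = 'dw', group 2 = 't', group 3 = '7r'.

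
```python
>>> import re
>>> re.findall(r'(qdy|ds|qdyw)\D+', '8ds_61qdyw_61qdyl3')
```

Alternation isn't longest-match — the leftmost alternative that fits at this position is chosen.
With a single group, `findall` returns only what that group captured — 3 items.

['ds', 'qdy', 'qdy']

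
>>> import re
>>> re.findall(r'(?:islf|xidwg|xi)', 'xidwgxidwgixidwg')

Alternation isn't longest-match — the leftmost alternative that fits at this position is chosen.
Matches: at [0:5] → 'xidwg'; at [5:10] → 'xidwg'; at [11:16] → 'xidwg'.
Since nothing is captured, `findall` lists the 3 matched substrings directly.

['xidwg', 'xidwg', 'xidwg']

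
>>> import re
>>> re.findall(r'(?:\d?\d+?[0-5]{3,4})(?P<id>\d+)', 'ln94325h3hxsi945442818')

One capturing group, so `findall` returns just the captured substring from each match — 2 in all.

['5', '818']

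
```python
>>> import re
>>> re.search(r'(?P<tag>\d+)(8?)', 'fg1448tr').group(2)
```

''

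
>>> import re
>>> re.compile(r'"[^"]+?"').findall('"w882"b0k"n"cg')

`findall` yields the raw match text (2 of them) because the pattern has no groups.

['"w882"', '"n"']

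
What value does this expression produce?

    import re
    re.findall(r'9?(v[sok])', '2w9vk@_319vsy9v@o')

['vk', 'vs']

This matches optionally a literal '9'; then the literal 'v', then one of [sok] (captured).
Scanning left to right: at [2:5] match '9vk', group 1 = 'vk'; at [9:12] match '9vs', group 1 = 'vs'.
Because there's exactly one group, `findall` drops the full match and keeps group 1 from each hit.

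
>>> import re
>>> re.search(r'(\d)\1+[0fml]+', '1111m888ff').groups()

('1',)

`\1` has to match the exact text group 1 already captured.
`re.search` tries every starting position until one works.
The match spans [0:5] → '1111m'.
Captured: group 1 = '1'.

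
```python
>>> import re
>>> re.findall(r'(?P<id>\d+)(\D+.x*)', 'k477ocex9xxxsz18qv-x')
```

Pattern: one or more of a digit (captured as 'id'); then one or more of a non-digit, then any character, then zero or more of a literal 'x' (captured).
Matches: at [1:12] match '477ocex9xxx', groups = ('477', 'ocex9xxx'); at [14:20] match '18qv-x', groups = ('18', 'qv-x').
Multiple groups make `findall` return tuples — one 2-tuple for each match.

[('477', 'ocex9xxx'), ('18', 'qv-x')]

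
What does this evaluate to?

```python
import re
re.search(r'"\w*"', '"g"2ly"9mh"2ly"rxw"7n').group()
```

`re.search` scans for the first position where the pattern succeeds.
The match spans [0:3] → '"g"'.

'"g"'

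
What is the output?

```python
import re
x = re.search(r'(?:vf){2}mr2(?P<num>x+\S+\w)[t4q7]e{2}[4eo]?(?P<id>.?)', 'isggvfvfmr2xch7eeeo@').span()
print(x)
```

(4, 19)

The match spans [4:19] → 'vfvfmr2xch7eeeo'.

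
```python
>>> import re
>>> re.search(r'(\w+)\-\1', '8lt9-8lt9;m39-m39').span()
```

(0, 9)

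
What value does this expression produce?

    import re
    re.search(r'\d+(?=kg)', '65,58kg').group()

'58'

Because the assertion is zero-width, the text it checks is not consumed and won't appear in the result.
The match spans [3:5] → '58'.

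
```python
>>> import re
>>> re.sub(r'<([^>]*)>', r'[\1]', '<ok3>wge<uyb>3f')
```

'[ok3]wge[uyb]3f'

Matches: at [0:5] → '<ok3>'; at [8:13] → '<uyb>'.
The replacement refers to a captured group, so each match is rewritten using its own captured text.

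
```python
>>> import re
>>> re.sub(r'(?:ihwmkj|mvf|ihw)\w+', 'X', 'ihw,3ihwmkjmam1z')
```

Matches: at [5:16] → 'ihwmkjmam1z'.
Each match is replaced by 'X'.

'ihw,3X'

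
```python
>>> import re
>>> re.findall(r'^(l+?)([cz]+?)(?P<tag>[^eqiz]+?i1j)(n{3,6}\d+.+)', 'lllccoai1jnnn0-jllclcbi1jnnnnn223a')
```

[('lll', 'c', 'coai1j', 'nnn0-jllclcbi1jnnnnn223a')]

The pattern matches anchored at the start of the string; then one or more of a literal 'l' (lazy) (captured); then one or more of one of [cz] (lazy) (captured); then one or more of any character except [eqiz] (lazy), then the literal 'i1j' (captured as 'tag'); then 3 to 6 of a literal 'n', then one or more of a digit, then one or more of any character (captured).
The `?` after the quantifier makes it lazy — it takes as little as possible before letting the rest of the pattern try.
Walking the string: at [0:34] match 'lllccoai1jnnn0-jllclcbi1jnnnnn223a', groups = ('lll', 'c', 'coai1j', 'nnn0-jllclcbi1jnnnnn223a').
With 4 capturing groups, `findall` returns a 4-tuple per match.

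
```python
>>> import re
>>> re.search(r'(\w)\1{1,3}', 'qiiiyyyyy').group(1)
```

`\1` has to match the exact text group 1 already captured.
Unlike `match`, `search` isn't anchored — it looks for the pattern anywhere in the string.
The match spans [1:4] → 'iii'.
Captured: group 1 = 'i'.

'i'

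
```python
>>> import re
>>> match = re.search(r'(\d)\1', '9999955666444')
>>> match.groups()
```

('9',)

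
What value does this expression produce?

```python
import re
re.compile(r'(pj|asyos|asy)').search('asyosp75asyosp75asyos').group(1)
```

'asyos'

Branches in `(...|...)` are attempted left-to-right; the first branch that allows the whole pattern to succeed is taken.
`re.search` scans for the first position where the pattern succeeds.
The match spans [0:5] → 'asyos'.
Captured: group 1 = 'asyos'.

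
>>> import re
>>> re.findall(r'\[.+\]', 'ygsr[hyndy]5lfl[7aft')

['[hyndy]']

No capturing groups, so `findall` returns the 1 full match string.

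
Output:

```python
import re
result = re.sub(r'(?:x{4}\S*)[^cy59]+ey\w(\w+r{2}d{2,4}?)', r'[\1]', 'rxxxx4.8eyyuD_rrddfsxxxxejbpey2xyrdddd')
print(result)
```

r[uD_rrdd]fsxxxxejbpey2xyrdddd

`\1` in the replacement pulls in group 1's text for each match.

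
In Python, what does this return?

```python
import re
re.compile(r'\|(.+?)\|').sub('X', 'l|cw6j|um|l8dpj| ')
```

'lXumX '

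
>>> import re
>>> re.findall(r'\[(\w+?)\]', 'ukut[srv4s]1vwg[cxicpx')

One capturing group, so `findall` returns just the captured substring from the one match — 1 in all.

['srv4s']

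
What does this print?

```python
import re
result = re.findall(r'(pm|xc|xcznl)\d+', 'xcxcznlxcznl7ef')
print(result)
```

['xcznl']

With a single group, `findall` returns only what that group captured — 1 item.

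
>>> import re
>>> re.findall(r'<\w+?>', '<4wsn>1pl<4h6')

['<4wsn>']

Since nothing is captured, `findall` lists the 1 matched substring directly.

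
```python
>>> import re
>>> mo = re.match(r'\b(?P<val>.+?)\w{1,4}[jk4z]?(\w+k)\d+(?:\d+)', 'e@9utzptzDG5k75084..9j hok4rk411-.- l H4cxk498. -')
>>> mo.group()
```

This matches a word boundary (`\b`, zero-width); then one or more of any character (lazy) (captured as 'val'); then 1 to 4 of a word character, then optionally one of [jk4z]; then one or more of a word character, then the literal 'k' (captured); then one or more of a digit; then one or more of a digit (non-capturing group).
A non-greedy quantifier consumes as few characters as it can — just enough that the remainder of the pattern still matches from where it stops; whatever follows it matches normally.
`re.match` only tries the pattern at the start of the string.
The match spans [0:18] → 'e@9utzptzDG5k75084'.
Captured: group 1 = 'e@', group 2 = 'ptzDG5k'.

'e@9utzptzDG5k75084'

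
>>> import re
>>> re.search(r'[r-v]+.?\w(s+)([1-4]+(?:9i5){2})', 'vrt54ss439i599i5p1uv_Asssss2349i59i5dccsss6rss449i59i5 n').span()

(18, 36)

This matches one or more of a character in [r-v], then optionally any character, then a word character; then one or more of a literal 's' (captured); then one or more of a character in [1-4], then the literal '9i5' repeated 2 times (captured).
The match spans [18:36] → 'uv_Asssss2349i59i5'.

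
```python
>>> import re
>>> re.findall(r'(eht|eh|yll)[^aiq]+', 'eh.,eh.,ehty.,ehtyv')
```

`findall` collects group 1 from the one match (1 total).

['eh']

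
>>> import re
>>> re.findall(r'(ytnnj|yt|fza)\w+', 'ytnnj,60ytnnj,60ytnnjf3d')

['yt', 'yt', 'ytnnj']

Alternation isn't longest-match — the leftmost alternative that fits at this position is chosen.
With a single group, `findall` returns only what that group captured — 3 items.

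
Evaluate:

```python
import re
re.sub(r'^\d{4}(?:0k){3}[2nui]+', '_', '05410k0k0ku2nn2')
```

The pattern matches anchored at the start of the string; then exactly 4 of a digit; then the literal '0k' repeated 3 times, then one or more of one of [2nui].
Matches: at [0:15] → '05410k0k0ku2nn2'.
Each match is replaced by '_'.

'_'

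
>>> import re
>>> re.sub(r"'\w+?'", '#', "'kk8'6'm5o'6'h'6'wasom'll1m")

'#6#6#6#ll1m'

Matches: at [0:5] → "'kk8'"; at [6:11] → "'m5o'"; at [12:15] → "'h'"; at [16:23] → "'wasom'".
`sub` substitutes '#' at each match site.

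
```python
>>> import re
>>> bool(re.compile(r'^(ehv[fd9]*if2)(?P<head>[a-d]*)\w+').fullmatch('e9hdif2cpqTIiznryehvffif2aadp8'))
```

This matches anchored at the start of the string; then the literal 'ehv', then zero or more of one of [fd9], then the literal 'if2' (captured); then zero or more of a character in [a-d] (captured as 'head'); then one or more of a word character.
`fullmatch` succeeds only if the pattern covers the string from start to end.
Here there's no way to consume every character, so the call returns None, and `bool(None)` is False.

False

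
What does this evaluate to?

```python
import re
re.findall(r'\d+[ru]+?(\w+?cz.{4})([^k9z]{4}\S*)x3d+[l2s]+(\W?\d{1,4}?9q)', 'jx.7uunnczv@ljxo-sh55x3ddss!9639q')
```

[('unnczv@lj', 'xo-sh55', '!9639q')]

A non-greedy quantifier consumes as few characters as it can — just enough that the remainder of the pattern still matches from where it stops; whatever follows it matches normally.
`findall` packs the 3 group values into a tuple for every match.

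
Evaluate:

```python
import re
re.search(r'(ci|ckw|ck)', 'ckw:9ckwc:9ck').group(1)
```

The match spans [0:3] → 'ckw'.
Captured: group 1 = 'ckw'.

'ckw'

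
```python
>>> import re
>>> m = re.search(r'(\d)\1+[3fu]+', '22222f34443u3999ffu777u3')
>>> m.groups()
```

A backreference is literal: `\1` must see the identical characters the first group matched.
`re.search` scans for the first position where the pattern succeeds.
The match spans [0:7] → '22222f3'.
Captured: group 1 = '2'.

('2',)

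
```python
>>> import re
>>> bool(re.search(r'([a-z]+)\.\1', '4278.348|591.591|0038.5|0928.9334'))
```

False

The backreference `\1` re-matches whatever the first group consumed, character for character.
`re.search` tries every starting position until one works.
Here no position works, so the call returns None, and `bool(None)` is False.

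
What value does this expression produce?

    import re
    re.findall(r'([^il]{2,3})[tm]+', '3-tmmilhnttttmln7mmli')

['3-t', 'hnt', 'n7m']

`findall` collects group 1 from each match (3 total).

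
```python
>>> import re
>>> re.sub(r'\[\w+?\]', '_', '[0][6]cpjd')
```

'__cpjd'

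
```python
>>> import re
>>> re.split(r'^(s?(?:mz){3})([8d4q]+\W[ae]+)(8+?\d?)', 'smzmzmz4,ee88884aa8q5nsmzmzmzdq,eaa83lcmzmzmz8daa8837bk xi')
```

['', 'smzmzmz', '4,ee', '88', '884aa8q5nsmzmzmzdq,eaa83lcmzmzmz8daa8837bk xi']

This matches anchored at the start of the string; then optionally the literal 's', then the literal 'mz' repeated 3 times (captured); then one or more of one of [8d4q], then a non-word character, then one or more of one of [ae] (captured); then one or more of the literal '8' (lazy), then optionally a digit (captured).
`re.split` interleaves the captured-group text with the surrounding fragments.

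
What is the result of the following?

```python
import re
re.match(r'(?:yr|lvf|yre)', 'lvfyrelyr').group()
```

'lvf'

`re.match` won't scan ahead — the pattern has to work from the very first character.
The match spans [0:3] → 'lvf'.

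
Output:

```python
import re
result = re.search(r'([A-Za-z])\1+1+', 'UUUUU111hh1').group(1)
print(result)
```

The backreference `\1` re-matches whatever the first group consumed, character for character.
`re.search` scans for the first position where the pattern succeeds.
The match spans [0:8] → 'UUUUU111'.
Captured: group 1 = 'U'.

U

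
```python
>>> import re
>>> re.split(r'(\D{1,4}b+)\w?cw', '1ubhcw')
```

['1', 'ub', '']

Because the pattern has a capturing group, `split` also inserts each captured text between the pieces.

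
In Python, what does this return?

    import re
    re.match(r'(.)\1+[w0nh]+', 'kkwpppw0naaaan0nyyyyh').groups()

('k',)

The match spans [0:3] → 'kkw'.
Captured: group 1 = 'k'.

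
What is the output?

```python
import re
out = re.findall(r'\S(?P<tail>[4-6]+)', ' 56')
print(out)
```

The pattern matches a non-whitespace character; then one or more of a character in [4-6] (captured as 'tail').
With a single group, `findall` returns only what that group captured — 1 item.

['6']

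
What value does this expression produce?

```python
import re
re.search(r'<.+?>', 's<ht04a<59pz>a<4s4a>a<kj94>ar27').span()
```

(1, 13)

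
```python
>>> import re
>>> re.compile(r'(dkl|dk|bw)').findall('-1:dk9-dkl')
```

Alternation tries branches left to right and keeps the first one that lets the overall match succeed at that position.
Matches: at [3:5] match 'dk', group 1 = 'dk'; at [7:10] match 'dkl', group 1 = 'dkl'.
Because there's exactly one group, `findall` drops the full match and keeps group 1 from each hit.

['dk', 'dkl']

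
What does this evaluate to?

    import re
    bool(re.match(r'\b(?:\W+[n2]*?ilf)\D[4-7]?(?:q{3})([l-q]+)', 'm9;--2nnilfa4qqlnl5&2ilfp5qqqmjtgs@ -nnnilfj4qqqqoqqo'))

`re.match` only tries the pattern at the start of the string.
Here position 0 doesn't satisfy it, so the call returns None, and `bool(None)` is False.

False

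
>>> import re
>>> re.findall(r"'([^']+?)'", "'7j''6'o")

Scanning left to right: at [0:4] match "'7j'", group 1 = '7j'; at [4:7] match "'6'", group 1 = '6'.
`findall` collects group 1 from each match (2 total).

['7j', '6']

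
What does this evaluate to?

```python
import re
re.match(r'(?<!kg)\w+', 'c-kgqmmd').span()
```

`re.match` won't scan ahead — the pattern has to work from the very first character.
The match spans [0:1] → 'c'.

(0, 1)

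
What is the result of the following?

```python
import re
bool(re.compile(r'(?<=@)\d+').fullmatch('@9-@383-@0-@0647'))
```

`re.fullmatch` is like wrapping the pattern in `^…$` (in single-line mode).
Here there's no way to consume every character, so the call returns None, and `bool(None)` is False.

False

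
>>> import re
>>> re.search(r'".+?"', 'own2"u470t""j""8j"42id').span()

Because the quantifier is non-greedy, it stops expanding at the earliest point where the rest of the pattern can succeed.
The match spans [4:11] → '"u470t"'.

(4, 11)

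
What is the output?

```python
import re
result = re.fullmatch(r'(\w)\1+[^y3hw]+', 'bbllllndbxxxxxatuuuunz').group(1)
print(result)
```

b

`\1` has to match the exact text group 1 already captured.
`re.fullmatch` requires the pattern to consume the entire string.
The match spans [0:22] → 'bbllllndbxxxxxatuuuunz'.
Captured: group 1 = 'b'.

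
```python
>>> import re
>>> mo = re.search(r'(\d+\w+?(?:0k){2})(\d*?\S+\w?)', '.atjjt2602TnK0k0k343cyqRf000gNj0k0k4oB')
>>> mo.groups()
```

('2602TnK0k0k', '343cyqRf000gNj0k0k4oB')

This matches one or more of a digit, then one or more of a word character (lazy), then the literal '0k' repeated 2 times (captured); then zero or more of a digit (lazy), then one or more of a non-whitespace character, then optionally a word character (captured).
The `?` after the quantifier makes it lazy — it takes as little as possible before letting the rest of the pattern try.
`re.search` tries every starting position until one works.
The match spans [6:38] → '2602TnK0k0k343cyqRf000gNj0k0k4oB'.
Captured: group 1 = '2602TnK0k0k', group 2 = '343cyqRf000gNj0k0k4oB'.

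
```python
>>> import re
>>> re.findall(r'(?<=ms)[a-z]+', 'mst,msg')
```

['t', 'g']

Lookahead/lookbehind check context without consuming it, so the matched span excludes the asserted characters.
Matches: at [2:3] → 't'; at [6:7] → 'g'.
With no groups in the pattern, `findall` gives back each whole match — 2 here.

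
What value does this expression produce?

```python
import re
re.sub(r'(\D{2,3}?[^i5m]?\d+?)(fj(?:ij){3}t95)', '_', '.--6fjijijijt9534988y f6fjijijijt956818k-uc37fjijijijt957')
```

'_34988_6818_7'

The pattern matches 2 to 3 of a non-digit (lazy), then optionally any character except [i5m], then one or more of a digit (lazy) (captured); then the literal 'fj', then the literal 'ij' repeated 3 times, then the literal 't95' (captured).
Matches: at [0:15] → '.--6fjijijijt95'; at [20:35] → 'y f6fjijijijt95'; at [39:56] → 'k-uc37fjijijijt95'.
Each match is replaced by '_'.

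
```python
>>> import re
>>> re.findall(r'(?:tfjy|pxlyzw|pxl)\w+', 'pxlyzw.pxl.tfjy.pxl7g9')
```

['pxlyzw', 'pxl7g9']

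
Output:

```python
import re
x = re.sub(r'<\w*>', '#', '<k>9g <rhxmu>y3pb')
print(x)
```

#9g #y3pb

Matches: at [0:3] → '<k>'; at [6:13] → '<rhxmu>'.
Each match is replaced by '#'.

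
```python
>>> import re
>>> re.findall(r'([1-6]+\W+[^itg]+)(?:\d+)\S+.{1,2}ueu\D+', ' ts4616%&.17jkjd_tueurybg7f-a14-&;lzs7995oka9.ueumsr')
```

This matches one or more of a character in [1-6], then one or more of a non-word character, then one or more of any character except [itg] (captured); then one or more of a digit (non-capturing group); then one or more of a non-whitespace character; then 1 to 2 of any character, then the literal 'ueu'; then one or more of a non-digit.
Walking the string: at [3:52] match '4616%&.17jkjd_tueurybg7f-a14-&;lzs7995oka9.ueumsr', group 1 = '4616%&.1'.
`findall` collects group 1 from the one match (1 total).

['4616%&.1']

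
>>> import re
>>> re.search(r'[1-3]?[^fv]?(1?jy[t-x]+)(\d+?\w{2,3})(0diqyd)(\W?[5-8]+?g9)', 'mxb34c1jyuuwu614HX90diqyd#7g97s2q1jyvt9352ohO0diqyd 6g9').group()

The pattern matches optionally a character in [1-3], then optionally any character except [fv]; then optionally a literal '1', then the literal 'jy', then one or more of a character in [t-x] (captured); then one or more of a digit (lazy), then 2 to 3 of a word character (captured); then the literal '0di', then the literal 'qyd' (captured); then optionally a non-word character, then one or more of a character in [5-8] (lazy), then the literal 'g9' (captured).
The match spans [5:29] → 'c1jyuuwu614HX90diqyd#7g9'.

'c1jyuuwu614HX90diqyd#7g9'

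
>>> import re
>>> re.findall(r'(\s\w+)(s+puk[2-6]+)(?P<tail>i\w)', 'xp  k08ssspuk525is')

[(' k08ss', 'spuk525', 'is')]

With 3 capturing groups, `findall` returns a 3-tuple per match.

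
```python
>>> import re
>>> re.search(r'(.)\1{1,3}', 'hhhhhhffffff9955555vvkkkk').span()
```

(0, 4)

The backreference `\1` re-matches whatever the first group consumed, character for character.
The match spans [0:4] → 'hhhh'.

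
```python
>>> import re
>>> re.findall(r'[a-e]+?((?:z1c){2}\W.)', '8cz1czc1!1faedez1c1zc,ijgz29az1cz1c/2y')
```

['z1cz1c/2']

`findall` collects group 1 from the one match (1 total).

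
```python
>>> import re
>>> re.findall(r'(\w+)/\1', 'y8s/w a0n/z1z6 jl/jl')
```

['jl']

`\1` has to match the exact text group 1 already captured.
`findall` collects group 1 from the one match (1 total).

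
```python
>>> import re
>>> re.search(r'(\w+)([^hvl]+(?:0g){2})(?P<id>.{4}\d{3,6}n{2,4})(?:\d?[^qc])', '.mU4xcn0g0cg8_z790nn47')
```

None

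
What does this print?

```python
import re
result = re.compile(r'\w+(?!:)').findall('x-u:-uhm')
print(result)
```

A negative assertion filters positions out without eating any characters.
`findall` yields the raw match text (2 of them) because the pattern has no groups.

['x', 'uhm']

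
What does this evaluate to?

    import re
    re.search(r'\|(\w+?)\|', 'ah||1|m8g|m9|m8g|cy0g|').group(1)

`search` walks the string left to right and returns the first match it finds.
The match spans [3:6] → '|1|'.
Captured: group 1 = '1'.

'1'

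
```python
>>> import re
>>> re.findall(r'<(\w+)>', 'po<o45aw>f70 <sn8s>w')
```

['o45aw', 'sn8s']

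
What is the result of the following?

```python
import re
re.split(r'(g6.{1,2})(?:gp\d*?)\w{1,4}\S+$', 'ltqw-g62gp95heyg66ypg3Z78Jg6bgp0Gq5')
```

['ltqw-', 'g62', '']

This matches the literal 'g6', then 1 to 2 of any character (captured); then the literal 'gp', then zero or more of a digit (lazy) (non-capturing group); then 1 to 4 of a word character, then one or more of a non-whitespace character; then anchored at the end.
Matches to split on: at [5:35] → 'g62gp95heyg66ypg3Z78Jg6bgp0Gq5'.
With a capturing group present, the delimiter's captured portion is kept in the result list.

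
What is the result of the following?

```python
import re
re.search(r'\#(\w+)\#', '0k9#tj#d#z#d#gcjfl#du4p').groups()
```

('tj',)

The match spans [3:7] → '#tj#'.
Captured: group 1 = 'tj'.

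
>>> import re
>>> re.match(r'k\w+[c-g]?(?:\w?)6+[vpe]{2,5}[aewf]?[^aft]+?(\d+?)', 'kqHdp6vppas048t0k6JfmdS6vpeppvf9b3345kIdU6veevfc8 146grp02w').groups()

The match spans [0:49] → 'kqHdp6vppas048t0k6JfmdS6vpeppvf9b3345kIdU6veevfc8'.
Captured: group 1 = '8'.

('8',)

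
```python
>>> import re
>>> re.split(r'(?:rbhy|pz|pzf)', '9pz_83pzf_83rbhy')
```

`|` is ordered: at each position the engine commits to the first alternative that works.
Matches to split on: at [1:3] → 'pz'; at [6:8] → 'pz'; at [12:16] → 'rbhy'.
Each match becomes a cut point; 4 segments remain.

['9', '_83', 'f_83', '']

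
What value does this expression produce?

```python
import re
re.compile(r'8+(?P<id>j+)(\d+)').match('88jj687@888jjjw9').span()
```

The pattern matches one or more of a literal '8'; then one or more of a literal 'j' (captured as 'id'); then one or more of a digit (captured).
`re.match` only tries the pattern at the start of the string.
The match spans [0:7] → '88jj687'.
Captured: group 1 = 'jj', group 2 = '687'.

(0, 7)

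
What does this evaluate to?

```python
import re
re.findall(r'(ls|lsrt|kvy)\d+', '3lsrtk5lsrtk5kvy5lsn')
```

Walking the string: at [13:17] match 'kvy5', group 1 = 'kvy'.
With a single group, `findall` returns only what that group captured — 1 item.

['kvy']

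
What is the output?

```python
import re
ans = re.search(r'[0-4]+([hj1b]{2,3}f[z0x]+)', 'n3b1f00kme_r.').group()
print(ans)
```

Pattern: one or more of a character in [0-4]; then 2 to 3 of one of [hj1b], then the literal 'f', then one or more of one of [z0x] (captured).
`re.search` tries every starting position until one works.
The match spans [1:7] → '3b1f00'.
Captured: group 1 = 'b1f00'.

3b1f00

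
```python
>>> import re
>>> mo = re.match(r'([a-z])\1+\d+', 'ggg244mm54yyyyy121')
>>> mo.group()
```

'ggg244'

`re.match` only tries the pattern at the start of the string.
The match spans [0:6] → 'ggg244'.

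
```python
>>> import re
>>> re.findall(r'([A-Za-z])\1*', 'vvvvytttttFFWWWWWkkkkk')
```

['v', 'y', 't', 'F', 'W', 'k']

`\1` is not a pattern — it's the concrete string captured by group 1, re-applied verbatim.
Scanning left to right: at [0:4] match 'vvvv', group 1 = 'v'; at [4:5] match 'y', group 1 = 'y'; at [5:10] match 'ttttt', group 1 = 't'; at [10:12] match 'FF', group 1 = 'F'; at [12:17] match 'WWWWW', group 1 = 'W'; ….
Because there's exactly one group, `findall` drops the full match and keeps group 1 from each hit.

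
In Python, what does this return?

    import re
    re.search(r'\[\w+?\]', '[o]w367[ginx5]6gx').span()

`re.search` scans for the first position where the pattern succeeds.
The match spans [0:3] → '[o]'.

(0, 3)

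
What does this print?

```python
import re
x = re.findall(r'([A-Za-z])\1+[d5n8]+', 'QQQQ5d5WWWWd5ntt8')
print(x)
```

['Q', 'W', 't']

A backreference is literal: `\1` must see the identical characters the first group matched.
With a single group, `findall` returns only what that group captured — 3 items.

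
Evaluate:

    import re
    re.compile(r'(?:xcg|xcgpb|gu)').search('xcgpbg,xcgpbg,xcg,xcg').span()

(0, 3)

Alternation tries branches left to right and keeps the first one that lets the overall match succeed at that position.
The match spans [0:3] → 'xcg'.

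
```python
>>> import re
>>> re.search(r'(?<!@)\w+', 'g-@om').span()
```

The negative lookahead/lookbehind blocks any match where the forbidden context is present.
`re.search` tries every starting position until one works.
The match spans [0:1] → 'g'.

(0, 1)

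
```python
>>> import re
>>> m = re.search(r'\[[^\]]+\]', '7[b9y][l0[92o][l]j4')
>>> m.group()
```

'[b9y]'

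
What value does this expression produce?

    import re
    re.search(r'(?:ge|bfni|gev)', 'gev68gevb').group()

Alternation isn't longest-match — the leftmost alternative that fits at this position is chosen.
The match spans [0:2] → 'ge'.

'ge'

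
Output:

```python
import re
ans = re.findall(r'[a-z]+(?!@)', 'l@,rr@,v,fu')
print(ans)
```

['r', 'v', 'fu']

The negative lookaround is zero-width — it rules out positions where the adjacent text would match, without consuming anything.
Walking the string: at [3:4] → 'r'; at [7:8] → 'v'; at [9:11] → 'fu'.
`findall` yields the raw match text (3 of them) because the pattern has no groups.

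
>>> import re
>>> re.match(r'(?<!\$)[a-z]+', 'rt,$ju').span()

(0, 2)

`re.match` only tries the pattern at the start of the string.
The match spans [0:2] → 'rt'.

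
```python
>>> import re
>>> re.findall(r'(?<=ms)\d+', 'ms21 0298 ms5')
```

['21', '5']

Because the assertion is zero-width, the text it checks is not consumed and won't appear in the result.
Since nothing is captured, `findall` lists the 2 matched substrings directly.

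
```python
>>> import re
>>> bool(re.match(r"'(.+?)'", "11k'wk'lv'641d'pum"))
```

False

`match` is anchored at position 0; if the pattern doesn't fit there, it returns None.
Here position 0 doesn't satisfy it, so the call returns None, and `bool(None)` is False.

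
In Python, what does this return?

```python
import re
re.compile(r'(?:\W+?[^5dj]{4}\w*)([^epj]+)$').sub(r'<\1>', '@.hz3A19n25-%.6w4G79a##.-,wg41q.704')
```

'<-%.6w4G79a##.-,wg41q.704>'

The pattern matches one or more of a non-word character (lazy), then exactly 4 of any character except [5dj], then zero or more of a word character (non-capturing group); then one or more of any character except [epj] (captured); then anchored at the end.
Matches: at [0:35] → '@.hz3A19n25-%.6w4G79a##.-,wg41q.704'.
`\1` in the replacement pulls in group 1's text for each match.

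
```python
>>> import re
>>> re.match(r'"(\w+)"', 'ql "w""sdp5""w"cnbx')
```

None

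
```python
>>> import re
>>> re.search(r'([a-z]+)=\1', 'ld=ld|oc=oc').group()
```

'ld=ld'

The backreference `\1` re-matches whatever the first group consumed, character for character.
`re.search` tries every starting position until one works.
The match spans [0:5] → 'ld=ld'.
Captured: group 1 = 'ld'.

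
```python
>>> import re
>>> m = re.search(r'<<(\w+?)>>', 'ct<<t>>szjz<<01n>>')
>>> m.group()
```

'<<t>>'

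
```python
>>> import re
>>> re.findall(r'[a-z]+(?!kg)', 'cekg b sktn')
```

['cekg', 'b', 'sktn']

`(?!…)`/`(?<!…)` only lets a position through if the neighbouring text does NOT match; no characters are consumed.
Walking the string: at [0:4] → 'cekg'; at [5:6] → 'b'; at [7:11] → 'sktn'.
No capturing groups, so `findall` returns the 3 full match strings.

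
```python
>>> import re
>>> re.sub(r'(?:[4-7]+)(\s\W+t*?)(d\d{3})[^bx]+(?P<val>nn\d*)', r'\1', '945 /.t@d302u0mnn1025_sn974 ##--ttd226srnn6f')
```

'945 /.t@d302u0mnn1025_sn9 ##--ttf'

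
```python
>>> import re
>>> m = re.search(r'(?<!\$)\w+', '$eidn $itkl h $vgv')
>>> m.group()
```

`(?!…)`/`(?<!…)` only lets a position through if the neighbouring text does NOT match; no characters are consumed.
`search` walks the string left to right and returns the first match it finds.
The match spans [2:5] → 'idn'.

'idn'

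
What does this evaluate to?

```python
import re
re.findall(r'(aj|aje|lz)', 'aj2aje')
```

The regex engine tests alternatives in the order written; an earlier branch that matches wins even if a later one would match more.
Walking the string: at [0:2] match 'aj', group 1 = 'aj'; at [3:5] match 'aj', group 1 = 'aj'.
One capturing group, so `findall` returns just the captured substring from each match — 2 in all.

['aj', 'aj']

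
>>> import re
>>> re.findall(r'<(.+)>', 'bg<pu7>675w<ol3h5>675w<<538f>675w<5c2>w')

['pu7>675w<ol3h5>675w<<538f>675w<5c2']

With a single group, `findall` returns only what that group captured — 1 item.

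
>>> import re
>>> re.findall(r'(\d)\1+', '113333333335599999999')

After group 1 captures some text, `\1` only succeeds where that same text appears again.
Because there's exactly one group, `findall` drops the full match and keeps group 1 from each hit.

['1', '3', '5', '9']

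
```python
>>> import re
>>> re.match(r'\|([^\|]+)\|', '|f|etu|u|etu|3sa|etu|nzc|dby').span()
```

(0, 3)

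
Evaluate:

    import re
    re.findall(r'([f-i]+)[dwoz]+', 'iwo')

['i']

With a single group, `findall` returns only what that group captured — 1 item.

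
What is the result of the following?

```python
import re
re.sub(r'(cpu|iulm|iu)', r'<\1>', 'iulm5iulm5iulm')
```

'<iulm>5<iulm>5<iulm>'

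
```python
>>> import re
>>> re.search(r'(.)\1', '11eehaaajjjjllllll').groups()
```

('1',)

The match spans [0:2] → '11'.
Captured: group 1 = '1'.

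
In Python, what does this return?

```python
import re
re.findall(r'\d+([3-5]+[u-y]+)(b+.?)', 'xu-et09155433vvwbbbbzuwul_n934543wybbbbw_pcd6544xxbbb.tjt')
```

[('3vvw', 'bbbbz'), ('3wy', 'bbbbw'), ('4xx', 'bbb.')]

Pattern: one or more of a digit; then one or more of a character in [3-5], then one or more of a character in [u-y] (captured); then one or more of the literal 'b', then optionally any character (captured).
Matches: at [5:21] match '09155433vvwbbbbz', groups = ('3vvw', 'bbbbz'); at [27:40] match '934543wybbbbw', groups = ('3wy', 'bbbbw'); at [44:54] match '6544xxbbb.', groups = ('4xx', 'bbb.').
With 2 capturing groups, `findall` returns a 2-tuple per match.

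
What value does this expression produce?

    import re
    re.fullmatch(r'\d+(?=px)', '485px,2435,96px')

`re.fullmatch` is like wrapping the pattern in `^…$` (in single-line mode).
Here the string isn't matched end-to-end, so the call returns None.

None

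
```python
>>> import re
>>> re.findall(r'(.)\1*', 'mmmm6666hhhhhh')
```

['m', '6', 'h']

The backreference `\1` re-matches whatever the first group consumed, character for character.
Because there's exactly one group, `findall` drops the full match and keeps group 1 from each hit.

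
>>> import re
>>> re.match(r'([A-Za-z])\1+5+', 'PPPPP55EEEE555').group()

'PPPPP55'

A backreference is literal: `\1` must see the identical characters the first group matched.
`re.match` won't scan ahead — the pattern has to work from the very first character.
The match spans [0:7] → 'PPPPP55'.
Captured: group 1 = 'P'.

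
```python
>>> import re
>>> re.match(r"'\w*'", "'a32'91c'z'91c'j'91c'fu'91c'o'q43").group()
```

`re.match` won't scan ahead — the pattern has to work from the very first character.
The match spans [0:5] → "'a32'".

"'a32'"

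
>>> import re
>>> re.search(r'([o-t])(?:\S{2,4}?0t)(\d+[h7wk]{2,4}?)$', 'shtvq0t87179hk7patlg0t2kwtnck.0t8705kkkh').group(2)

'8705kkkh'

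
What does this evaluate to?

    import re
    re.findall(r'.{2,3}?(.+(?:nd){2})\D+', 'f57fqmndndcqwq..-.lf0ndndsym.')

['7fqmndndcqwq..-.lf0ndnd']

Pattern: 2 to 3 of any character (lazy); then one or more of any character, then the literal 'nd' repeated 2 times (captured); then one or more of a non-digit.
Lazy quantifiers expand one character at a time until the remainder of the pattern can match.
Scanning left to right: at [0:29] match 'f57fqmndndcqwq..-.lf0ndndsym.', group 1 = '7fqmndndcqwq..-.lf0ndnd'.
With a single group, `findall` returns only what that group captured — 1 item.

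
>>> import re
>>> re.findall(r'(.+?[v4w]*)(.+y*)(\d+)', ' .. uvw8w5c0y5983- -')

[(' ', '.. uvw8w5c0y598', '3')]

Pattern: one or more of any character (lazy), then zero or more of one of [v4w] (captured); then one or more of any character, then zero or more of a literal 'y' (captured); then one or more of a digit (captured).
A non-greedy quantifier consumes as few characters as it can — just enough that the remainder of the pattern still matches from where it stops; whatever follows it matches normally.
Matches: at [0:17] match ' .. uvw8w5c0y5983', groups = (' ', '.. uvw8w5c0y598', '3').
Multiple groups make `findall` return tuples — one 3-tuple for the one match.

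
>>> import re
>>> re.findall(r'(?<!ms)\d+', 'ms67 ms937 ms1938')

The negative lookahead/lookbehind blocks any match where the forbidden context is present.
Since nothing is captured, `findall` lists the 3 matched substrings directly.

['7', '37', '938']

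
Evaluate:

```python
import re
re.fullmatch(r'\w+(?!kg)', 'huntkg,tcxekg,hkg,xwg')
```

None

For `fullmatch`, every character of the input must be accounted for by the pattern.
Here the string isn't matched end-to-end, so the call returns None.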